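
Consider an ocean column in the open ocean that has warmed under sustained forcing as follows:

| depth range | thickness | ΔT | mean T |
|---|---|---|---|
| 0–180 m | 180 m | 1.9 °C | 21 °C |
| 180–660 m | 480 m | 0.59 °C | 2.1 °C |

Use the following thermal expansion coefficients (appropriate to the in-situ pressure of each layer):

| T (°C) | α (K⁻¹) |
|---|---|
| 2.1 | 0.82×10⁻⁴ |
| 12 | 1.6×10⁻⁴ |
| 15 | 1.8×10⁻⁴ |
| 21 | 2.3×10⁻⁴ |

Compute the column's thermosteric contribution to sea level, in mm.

about 100 mm

Layer 1 at 21 °C → α = 2.3×10⁻⁴ K⁻¹
Layer 2 at 2.1 °C → α = 0.82×10⁻⁴ K⁻¹
Layer 1: 180 × 2.3×10⁻⁴ × 1.9 = 0.07866 m
Layer 2: 480 × 0.59 × 0.82×10⁻⁴ = 0.0232224 m
Δh = 0.07866 + 0.0232224 = 0.1018824 m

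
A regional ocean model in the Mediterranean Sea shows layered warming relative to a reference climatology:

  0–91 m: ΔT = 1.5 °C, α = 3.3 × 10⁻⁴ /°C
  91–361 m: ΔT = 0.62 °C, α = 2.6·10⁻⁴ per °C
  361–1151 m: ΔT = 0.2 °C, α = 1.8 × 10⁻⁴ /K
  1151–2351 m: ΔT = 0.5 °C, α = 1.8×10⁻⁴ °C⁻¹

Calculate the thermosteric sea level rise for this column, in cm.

Layer 1: 3.3×10⁻⁴ × 91 × 1.5 = 0.045045 m
Layer 2: 270 × 2.6×10⁻⁴ × 0.62 = 0.043524 m
790 × 0.2 × 1.8×10⁻⁴ = 0.02844 m
1151–2351 m: 1200 × 1.8×10⁻⁴ × 0.5 = 0.10800 m
Δh = 0.045045 + 0.043524 + 0.02844 + 0.10800 = 0.225009 m ≈ 22.5 cm

22.5 cm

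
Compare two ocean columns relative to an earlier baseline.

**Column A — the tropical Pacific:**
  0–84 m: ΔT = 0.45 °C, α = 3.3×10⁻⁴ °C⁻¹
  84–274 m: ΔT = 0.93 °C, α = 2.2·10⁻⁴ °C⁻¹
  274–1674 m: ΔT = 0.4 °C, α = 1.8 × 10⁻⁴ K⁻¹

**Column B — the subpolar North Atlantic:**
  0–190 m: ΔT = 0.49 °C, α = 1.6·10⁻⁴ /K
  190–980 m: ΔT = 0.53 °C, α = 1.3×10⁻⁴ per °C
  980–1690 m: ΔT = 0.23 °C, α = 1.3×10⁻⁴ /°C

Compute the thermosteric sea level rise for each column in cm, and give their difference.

A 0.45 × 3.3×10⁻⁴ × 84 = 0.012474 m
A Layer 2: 2.2×10⁻⁴ × 190 × 0.93 = 0.038874 m
A Layer 3: 0.4 × 1.8×10⁻⁴ × 1400 = 0.10080 m
A total: 0.152148 m
B 0–190 m: 0.49 × 190 × 1.6×10⁻⁴ = 0.014896 m
B 790 × 0.53 × 1.3×10⁻⁴ = 0.054431 m
B Layer 3: 1.3×10⁻⁴ × 710 × 0.23 = 0.021229 m
B total: 0.090556 m
Difference: 0.152148 − 0.090556 = 0.061592 m

Δh_A ≈ 15.2 cm, Δh_B ≈ 9.06 cm; difference ≈ 6.16 cm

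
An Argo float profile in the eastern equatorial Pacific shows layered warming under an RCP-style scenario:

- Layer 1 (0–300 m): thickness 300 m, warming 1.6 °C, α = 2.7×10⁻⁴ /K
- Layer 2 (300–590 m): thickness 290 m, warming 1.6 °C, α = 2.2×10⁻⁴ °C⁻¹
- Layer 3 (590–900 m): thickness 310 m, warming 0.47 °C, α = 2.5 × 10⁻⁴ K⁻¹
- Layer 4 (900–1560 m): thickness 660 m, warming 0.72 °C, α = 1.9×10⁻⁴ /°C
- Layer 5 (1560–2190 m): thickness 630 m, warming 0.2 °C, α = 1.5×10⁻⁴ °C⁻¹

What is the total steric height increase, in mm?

Δh ≈ 377 mm

0–300 m: 300 × 2.7×10⁻⁴ × 1.6 = 0.12960 m
290 × 1.6 × 2.2×10⁻⁴ = 0.10208 m
2.5×10⁻⁴ × 0.47 × 310 = 0.036425 m
Layer 4: 0.72 × 660 × 1.9×10⁻⁴ = 0.090288 m
1560–2190 m: 1.5×10⁻⁴ × 630 × 0.2 = 0.01890 m
Δh = 0.12960 + 0.10208 + 0.036425 + 0.090288 + 0.01890 = 0.377293 m ≈ 377 mm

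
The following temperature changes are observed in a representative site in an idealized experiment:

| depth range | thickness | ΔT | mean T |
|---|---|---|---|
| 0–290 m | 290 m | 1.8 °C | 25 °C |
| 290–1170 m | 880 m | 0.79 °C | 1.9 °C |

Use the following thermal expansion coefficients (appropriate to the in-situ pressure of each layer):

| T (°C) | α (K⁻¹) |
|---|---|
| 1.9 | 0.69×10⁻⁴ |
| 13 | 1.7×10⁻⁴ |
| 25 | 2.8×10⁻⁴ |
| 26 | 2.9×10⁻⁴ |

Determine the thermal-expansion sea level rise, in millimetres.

about 194 mm

Layer 1 at 25 °C → α = 2.8×10⁻⁴ K⁻¹
Layer 2 at 1.9 °C → α = 0.69×10⁻⁴ K⁻¹
1.8 × 290 × 2.8×10⁻⁴ = 0.14616 m
290–1170 m: 0.79 × 880 × 0.69×10⁻⁴ = 0.0479688 m
Δh = 0.14616 + 0.0479688 = 0.1941288 m ≈ 194 mm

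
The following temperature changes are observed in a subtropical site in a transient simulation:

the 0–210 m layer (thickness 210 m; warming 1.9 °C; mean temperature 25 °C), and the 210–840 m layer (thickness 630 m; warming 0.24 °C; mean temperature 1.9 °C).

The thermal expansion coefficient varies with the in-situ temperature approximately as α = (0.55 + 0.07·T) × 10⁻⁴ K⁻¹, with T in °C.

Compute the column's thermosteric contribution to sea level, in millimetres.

Δh = 102 mm

Layer 1: α = (0.55 + 0.07×25)×10⁻⁴ = 2.3×10⁻⁴ K⁻¹
Layer 2: α = (0.55 + 0.07×1.9)×10⁻⁴ = 0.683×10⁻⁴ K⁻¹
0–210 m: 2.3×10⁻⁴ × 210 × 1.9 = 0.09177 m
Layer 2: 0.683×10⁻⁴ × 630 × 0.24 = 0.01032696 m
Δh = 0.09177 + 0.01032696 = 0.10209696 m ≈ 102 mm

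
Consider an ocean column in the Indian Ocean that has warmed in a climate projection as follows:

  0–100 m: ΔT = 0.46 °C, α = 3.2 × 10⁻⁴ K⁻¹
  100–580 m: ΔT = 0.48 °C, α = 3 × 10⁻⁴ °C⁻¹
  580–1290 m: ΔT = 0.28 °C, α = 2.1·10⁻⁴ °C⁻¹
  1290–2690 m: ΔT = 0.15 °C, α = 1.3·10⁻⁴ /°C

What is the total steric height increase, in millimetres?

153 mm

Layer 1: 0.46 × 3.2×10⁻⁴ × 100 = 0.01472 m
100–580 m: 3×10⁻⁴ × 480 × 0.48 = 0.06912 m
580–1290 m: 2.1×10⁻⁴ × 710 × 0.28 = 0.041748 m
0.15 × 1400 × 1.3×10⁻⁴ = 0.02730 m
Δh = 0.01472 + 0.06912 + 0.041748 + 0.02730 = 0.152888 m ≈ 153 mm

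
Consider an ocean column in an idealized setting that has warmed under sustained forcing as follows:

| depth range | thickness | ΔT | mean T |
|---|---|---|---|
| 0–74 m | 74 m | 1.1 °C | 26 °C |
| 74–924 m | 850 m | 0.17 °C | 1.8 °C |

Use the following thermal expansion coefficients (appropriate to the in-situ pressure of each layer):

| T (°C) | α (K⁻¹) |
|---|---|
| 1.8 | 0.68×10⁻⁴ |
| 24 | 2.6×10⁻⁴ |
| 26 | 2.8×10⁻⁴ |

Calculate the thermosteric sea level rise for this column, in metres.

0.033 m

Layer 1 at 26 °C → α = 2.8×10⁻⁴ K⁻¹
Layer 2 at 1.8 °C → α = 0.68×10⁻⁴ K⁻¹
0–74 m: 1.1 × 74 × 2.8×10⁻⁴ = 0.022792 m
0.17 × 0.68×10⁻⁴ × 850 = 0.009826 m
Δh = 0.022792 + 0.009826 = 0.032618 m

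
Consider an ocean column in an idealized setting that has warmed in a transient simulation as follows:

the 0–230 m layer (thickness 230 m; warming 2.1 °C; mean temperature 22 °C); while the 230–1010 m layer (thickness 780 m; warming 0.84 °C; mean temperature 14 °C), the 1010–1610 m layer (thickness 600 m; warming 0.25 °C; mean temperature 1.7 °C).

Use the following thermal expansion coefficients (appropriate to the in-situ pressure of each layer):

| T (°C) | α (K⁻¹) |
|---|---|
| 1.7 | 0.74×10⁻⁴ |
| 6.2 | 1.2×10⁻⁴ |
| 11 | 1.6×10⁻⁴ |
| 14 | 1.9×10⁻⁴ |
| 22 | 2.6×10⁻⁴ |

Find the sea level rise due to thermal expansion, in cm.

Layer 1 at 22 °C → α = 2.6×10⁻⁴ K⁻¹
Layer 2 at 14 °C → α = 1.9×10⁻⁴ K⁻¹
Layer 3 at 1.7 °C → α = 0.74×10⁻⁴ K⁻¹
2.1 × 230 × 2.6×10⁻⁴ = 0.12558 m
0.84 × 780 × 1.9×10⁻⁴ = 0.124488 m
1010–1610 m: 0.25 × 0.74×10⁻⁴ × 600 = 0.01110 m
Δh = 0.12558 + 0.124488 + 0.01110 = 0.261168 m ≈ 26.1 cm

Δh ≈ 26.1 cm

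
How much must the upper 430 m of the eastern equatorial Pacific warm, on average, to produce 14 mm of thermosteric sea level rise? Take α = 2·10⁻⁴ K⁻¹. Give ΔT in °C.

ΔT ≈ 0.16 °C

ΔT = Δh/(αH) = 0.014 / (2×10⁻⁴ × 430) ≈ 0.1628 °C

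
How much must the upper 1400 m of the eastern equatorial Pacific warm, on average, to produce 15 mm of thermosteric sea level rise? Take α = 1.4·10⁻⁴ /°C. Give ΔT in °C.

ΔT = Δh/(αH) = 0.015 / (1.4×10⁻⁴ × 1400) ≈ 0.07653 °C

about 0.077 °C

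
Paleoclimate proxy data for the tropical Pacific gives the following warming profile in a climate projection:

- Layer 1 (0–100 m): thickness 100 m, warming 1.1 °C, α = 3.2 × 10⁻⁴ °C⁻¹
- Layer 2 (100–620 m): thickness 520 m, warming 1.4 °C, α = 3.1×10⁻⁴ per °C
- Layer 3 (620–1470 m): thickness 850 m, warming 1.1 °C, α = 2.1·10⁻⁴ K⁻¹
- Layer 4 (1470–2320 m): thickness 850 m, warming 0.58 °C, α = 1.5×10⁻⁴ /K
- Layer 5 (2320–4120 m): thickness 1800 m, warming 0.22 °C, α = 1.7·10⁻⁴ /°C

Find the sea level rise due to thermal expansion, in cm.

0–100 m: 1.1 × 100 × 3.2×10⁻⁴ = 0.03520 m
Layer 2: 3.1×10⁻⁴ × 1.4 × 520 = 0.22568 m
Layer 3: 2.1×10⁻⁴ × 1.1 × 850 = 0.19635 m
Layer 4: 1.5×10⁻⁴ × 850 × 0.58 = 0.07395 m
Layer 5: 1.7×10⁻⁴ × 0.22 × 1800 = 0.06732 m
Δh = 0.03520 + 0.22568 + 0.19635 + 0.07395 + 0.06732 = 0.59850 m

Δh ≈ 59.9 cm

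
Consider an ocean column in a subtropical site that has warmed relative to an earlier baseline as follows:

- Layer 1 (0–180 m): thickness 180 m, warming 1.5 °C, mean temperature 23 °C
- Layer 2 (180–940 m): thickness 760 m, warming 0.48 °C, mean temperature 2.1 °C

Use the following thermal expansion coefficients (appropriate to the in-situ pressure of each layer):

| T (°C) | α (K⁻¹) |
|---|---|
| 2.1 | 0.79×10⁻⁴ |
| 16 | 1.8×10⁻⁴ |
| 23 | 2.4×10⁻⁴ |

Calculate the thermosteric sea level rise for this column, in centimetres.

9.4 cm of thermosteric rise

Layer 1 at 23 °C → α = 2.4×10⁻⁴ K⁻¹
Layer 2 at 2.1 °C → α = 0.79×10⁻⁴ K⁻¹
1.5 × 2.4×10⁻⁴ × 180 = 0.06480 m
180–940 m: 0.48 × 760 × 0.79×10⁻⁴ = 0.0288192 m
Δh = 0.06480 + 0.0288192 = 0.0936192 m ≈ 9.4 cm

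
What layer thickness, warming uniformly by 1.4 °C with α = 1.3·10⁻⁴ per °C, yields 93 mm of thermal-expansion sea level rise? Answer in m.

H = Δh/(αΔT) = 0.093 / (1.3×10⁻⁴ × 1.4) ≈ 511.0 m

H ≈ 510 m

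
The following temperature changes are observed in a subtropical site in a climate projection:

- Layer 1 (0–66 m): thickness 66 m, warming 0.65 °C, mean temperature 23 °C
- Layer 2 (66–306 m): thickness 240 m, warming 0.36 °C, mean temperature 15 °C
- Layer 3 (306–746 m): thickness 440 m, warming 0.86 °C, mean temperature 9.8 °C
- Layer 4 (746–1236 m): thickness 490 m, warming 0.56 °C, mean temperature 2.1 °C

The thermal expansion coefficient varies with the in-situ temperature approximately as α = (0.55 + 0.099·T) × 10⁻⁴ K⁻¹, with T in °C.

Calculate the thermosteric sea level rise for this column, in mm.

108 mm of thermosteric rise

Layer 1: α = (0.55 + 0.099×23)×10⁻⁴ = 2.827×10⁻⁴ K⁻¹
Layer 2: α = (0.55 + 0.099×15)×10⁻⁴ = 2.035×10⁻⁴ K⁻¹
Layer 3: α = (0.55 + 0.099×9.8)×10⁻⁴ = 1.5202×10⁻⁴ K⁻¹
Layer 4: α = (0.55 + 0.099×2.1)×10⁻⁴ = 0.7579×10⁻⁴ K⁻¹
0–66 m: 66 × 0.65 × 2.827×10⁻⁴ = 0.01212783 m
0.36 × 2.035×10⁻⁴ × 240 = 0.0175824 m
440 × 1.5202×10⁻⁴ × 0.86 = 0.057524368 m
Layer 4: 0.7579×10⁻⁴ × 0.56 × 490 = 0.020796776 m
Δh = 0.01212783 + 0.0175824 + 0.057524368 + 0.020796776 = 0.108031374 m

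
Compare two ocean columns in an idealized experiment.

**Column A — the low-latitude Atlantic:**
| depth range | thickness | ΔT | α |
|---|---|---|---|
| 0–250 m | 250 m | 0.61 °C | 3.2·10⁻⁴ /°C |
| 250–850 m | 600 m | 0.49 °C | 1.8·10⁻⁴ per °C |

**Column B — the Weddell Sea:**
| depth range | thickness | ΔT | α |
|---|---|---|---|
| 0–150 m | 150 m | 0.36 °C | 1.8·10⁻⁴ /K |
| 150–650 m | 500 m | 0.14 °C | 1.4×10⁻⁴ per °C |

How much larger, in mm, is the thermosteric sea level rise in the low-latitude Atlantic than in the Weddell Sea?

82.2 mm

A Layer 1: 3.2×10⁻⁴ × 0.61 × 250 = 0.04880 m
A 250–850 m: 1.8×10⁻⁴ × 0.49 × 600 = 0.05292 m
A total: 0.10172 m
B 0–150 m: 1.8×10⁻⁴ × 0.36 × 150 = 0.00972 m
B Layer 2: 1.4×10⁻⁴ × 500 × 0.14 = 0.00980 m
B total: 0.01952 m
Difference: 0.10172 − 0.01952 = 0.08220 m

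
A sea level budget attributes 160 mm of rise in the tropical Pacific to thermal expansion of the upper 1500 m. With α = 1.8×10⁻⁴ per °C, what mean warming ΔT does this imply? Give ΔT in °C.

ΔT ≈ 0.593 °C

ΔT = Δh/(αH) = 0.16 / (1.8×10⁻⁴ × 1500) ≈ 0.5926 °C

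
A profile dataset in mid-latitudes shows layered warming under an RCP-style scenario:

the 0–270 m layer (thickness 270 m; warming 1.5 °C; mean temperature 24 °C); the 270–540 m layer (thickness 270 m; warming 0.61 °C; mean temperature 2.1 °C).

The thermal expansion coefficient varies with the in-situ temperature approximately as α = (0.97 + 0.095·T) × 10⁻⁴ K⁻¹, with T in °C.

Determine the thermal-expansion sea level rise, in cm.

15 cm

Layer 1: α = (0.97 + 0.095×24)×10⁻⁴ = 3.25×10⁻⁴ K⁻¹
Layer 2: α = (0.97 + 0.095×2.1)×10⁻⁴ = 1.1695×10⁻⁴ K⁻¹
0–270 m: 270 × 3.25×10⁻⁴ × 1.5 = 0.131625 m
Layer 2: 1.1695×10⁻⁴ × 0.61 × 270 = 0.019261665 m
Δh = 0.131625 + 0.019261665 = 0.150886665 m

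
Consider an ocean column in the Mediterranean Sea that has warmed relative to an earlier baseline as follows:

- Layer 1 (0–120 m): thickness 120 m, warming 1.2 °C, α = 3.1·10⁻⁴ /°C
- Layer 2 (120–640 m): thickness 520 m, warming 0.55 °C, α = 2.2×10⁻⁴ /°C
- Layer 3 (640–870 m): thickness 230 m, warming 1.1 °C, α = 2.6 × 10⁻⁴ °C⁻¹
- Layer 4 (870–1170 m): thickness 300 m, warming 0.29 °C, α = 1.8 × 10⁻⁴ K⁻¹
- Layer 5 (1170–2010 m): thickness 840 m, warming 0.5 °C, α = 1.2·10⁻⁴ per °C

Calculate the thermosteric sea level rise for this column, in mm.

0–120 m: 120 × 3.1×10⁻⁴ × 1.2 = 0.04464 m
120–640 m: 0.55 × 520 × 2.2×10⁻⁴ = 0.06292 m
Layer 3: 2.6×10⁻⁴ × 230 × 1.1 = 0.06578 m
870–1170 m: 300 × 0.29 × 1.8×10⁻⁴ = 0.01566 m
Layer 5: 840 × 1.2×10⁻⁴ × 0.5 = 0.05040 m
Δh = 0.04464 + 0.06292 + 0.06578 + 0.01566 + 0.05040 = 0.23940 m ≈ 240 mm

Δh ≈ 240 mm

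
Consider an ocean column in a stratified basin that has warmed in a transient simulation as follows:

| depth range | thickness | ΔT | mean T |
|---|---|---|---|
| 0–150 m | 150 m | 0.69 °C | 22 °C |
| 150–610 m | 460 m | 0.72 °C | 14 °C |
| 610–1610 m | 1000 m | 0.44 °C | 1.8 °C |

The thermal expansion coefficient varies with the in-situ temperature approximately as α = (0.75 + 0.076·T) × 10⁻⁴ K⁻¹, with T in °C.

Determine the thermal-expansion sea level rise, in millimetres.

Layer 1: α = (0.75 + 0.076×22)×10⁻⁴ = 2.422×10⁻⁴ K⁻¹
Layer 2: α = (0.75 + 0.076×14)×10⁻⁴ = 1.814×10⁻⁴ K⁻¹
Layer 3: α = (0.75 + 0.076×1.8)×10⁻⁴ = 0.8868×10⁻⁴ K⁻¹
0.69 × 2.422×10⁻⁴ × 150 = 0.0250677 m
Layer 2: 0.72 × 1.814×10⁻⁴ × 460 = 0.06007968 m
Layer 3: 0.44 × 1000 × 0.8868×10⁻⁴ = 0.0390192 m
Δh = 0.0250677 + 0.06007968 + 0.0390192 = 0.12416658 m ≈ 120 mm

120 mm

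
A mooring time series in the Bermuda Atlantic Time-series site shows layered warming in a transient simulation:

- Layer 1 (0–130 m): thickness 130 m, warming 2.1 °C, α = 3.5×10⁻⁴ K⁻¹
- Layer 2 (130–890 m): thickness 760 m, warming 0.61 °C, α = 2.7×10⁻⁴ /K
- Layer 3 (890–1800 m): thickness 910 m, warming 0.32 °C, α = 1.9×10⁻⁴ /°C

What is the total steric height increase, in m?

0–130 m: 2.1 × 130 × 3.5×10⁻⁴ = 0.09555 m
2.7×10⁻⁴ × 760 × 0.61 = 0.125172 m
Layer 3: 910 × 0.32 × 1.9×10⁻⁴ = 0.055328 m
Δh = 0.09555 + 0.125172 + 0.055328 = 0.27605 m ≈ 0.276 m

Δh ≈ 0.276 m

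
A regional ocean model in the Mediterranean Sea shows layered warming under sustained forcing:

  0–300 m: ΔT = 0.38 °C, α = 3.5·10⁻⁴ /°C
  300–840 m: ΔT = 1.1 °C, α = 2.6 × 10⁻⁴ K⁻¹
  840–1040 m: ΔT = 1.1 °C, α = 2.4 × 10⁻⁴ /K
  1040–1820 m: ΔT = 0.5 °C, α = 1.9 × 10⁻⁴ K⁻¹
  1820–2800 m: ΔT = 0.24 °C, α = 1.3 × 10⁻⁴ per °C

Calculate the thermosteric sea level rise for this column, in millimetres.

Layer 1: 0.38 × 3.5×10⁻⁴ × 300 = 0.03990 m
1.1 × 540 × 2.6×10⁻⁴ = 0.15444 m
Layer 3: 200 × 2.4×10⁻⁴ × 1.1 = 0.05280 m
Layer 4: 780 × 0.5 × 1.9×10⁻⁴ = 0.07410 m
1820–2800 m: 1.3×10⁻⁴ × 0.24 × 980 = 0.030576 m
Δh = 0.03990 + 0.15444 + 0.05280 + 0.07410 + 0.030576 = 0.351816 m ≈ 352 mm

352 mm of thermosteric rise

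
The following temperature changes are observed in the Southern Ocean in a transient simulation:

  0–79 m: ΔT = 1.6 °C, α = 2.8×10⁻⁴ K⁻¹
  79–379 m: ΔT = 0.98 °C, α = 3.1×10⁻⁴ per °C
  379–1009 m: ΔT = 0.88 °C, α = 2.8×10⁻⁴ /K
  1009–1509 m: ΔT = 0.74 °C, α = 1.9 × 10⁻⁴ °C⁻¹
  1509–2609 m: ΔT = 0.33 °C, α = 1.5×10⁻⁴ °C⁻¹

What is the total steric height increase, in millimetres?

about 407 mm

Layer 1: 1.6 × 79 × 2.8×10⁻⁴ = 0.035392 m
79–379 m: 0.98 × 300 × 3.1×10⁻⁴ = 0.09114 m
379–1009 m: 630 × 2.8×10⁻⁴ × 0.88 = 0.155232 m
0.74 × 1.9×10⁻⁴ × 500 = 0.07030 m
Layer 5: 1.5×10⁻⁴ × 1100 × 0.33 = 0.05445 m
Δh = 0.035392 + 0.09114 + 0.155232 + 0.07030 + 0.05445 = 0.406514 m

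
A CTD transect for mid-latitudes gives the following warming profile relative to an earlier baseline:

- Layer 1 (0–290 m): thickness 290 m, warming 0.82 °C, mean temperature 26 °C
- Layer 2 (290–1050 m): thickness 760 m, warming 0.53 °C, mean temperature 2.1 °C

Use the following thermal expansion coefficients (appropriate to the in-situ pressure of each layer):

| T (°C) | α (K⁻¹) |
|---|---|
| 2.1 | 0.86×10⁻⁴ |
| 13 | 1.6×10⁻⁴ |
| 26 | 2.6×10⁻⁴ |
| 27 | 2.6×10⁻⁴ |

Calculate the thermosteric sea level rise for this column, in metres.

Layer 1 at 26 °C → α = 2.6×10⁻⁴ K⁻¹
Layer 2 at 2.1 °C → α = 0.86×10⁻⁴ K⁻¹
Layer 1: 0.82 × 2.6×10⁻⁴ × 290 = 0.061828 m
Layer 2: 0.86×10⁻⁴ × 0.53 × 760 = 0.0346408 m
Δh = 0.061828 + 0.0346408 = 0.0964688 m

Δh ≈ 0.0965 m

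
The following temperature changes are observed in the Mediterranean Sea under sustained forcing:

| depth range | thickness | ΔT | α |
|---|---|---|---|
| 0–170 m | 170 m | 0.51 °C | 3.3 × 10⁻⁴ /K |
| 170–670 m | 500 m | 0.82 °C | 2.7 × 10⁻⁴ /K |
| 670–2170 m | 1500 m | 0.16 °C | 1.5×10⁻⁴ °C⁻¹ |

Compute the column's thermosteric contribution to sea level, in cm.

Δh ≈ 17.5 cm

0–170 m: 0.51 × 170 × 3.3×10⁻⁴ = 0.028611 m
170–670 m: 2.7×10⁻⁴ × 500 × 0.82 = 0.11070 m
670–2170 m: 0.16 × 1.5×10⁻⁴ × 1500 = 0.03600 m
Δh = 0.028611 + 0.11070 + 0.03600 = 0.175311 m ≈ 17.5 cm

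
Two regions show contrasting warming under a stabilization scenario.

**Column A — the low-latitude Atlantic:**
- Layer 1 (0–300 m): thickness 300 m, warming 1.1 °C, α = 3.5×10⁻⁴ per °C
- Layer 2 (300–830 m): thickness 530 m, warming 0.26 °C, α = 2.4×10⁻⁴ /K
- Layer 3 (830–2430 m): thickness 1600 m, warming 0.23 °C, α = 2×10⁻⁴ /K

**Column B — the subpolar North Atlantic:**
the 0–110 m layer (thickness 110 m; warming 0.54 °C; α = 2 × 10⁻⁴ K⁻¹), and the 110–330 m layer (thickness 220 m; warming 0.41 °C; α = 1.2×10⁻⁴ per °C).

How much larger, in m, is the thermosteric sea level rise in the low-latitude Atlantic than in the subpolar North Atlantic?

0.199 m larger

A 1.1 × 300 × 3.5×10⁻⁴ = 0.11550 m
A Layer 2: 2.4×10⁻⁴ × 0.26 × 530 = 0.033072 m
A 830–2430 m: 0.23 × 1600 × 2×10⁻⁴ = 0.07360 m
A total: 0.222172 m
B 0–110 m: 2×10⁻⁴ × 0.54 × 110 = 0.01188 m
B 110–330 m: 0.41 × 1.2×10⁻⁴ × 220 = 0.010824 m
B total: 0.022704 m
Difference: 0.222172 − 0.022704 = 0.199468 m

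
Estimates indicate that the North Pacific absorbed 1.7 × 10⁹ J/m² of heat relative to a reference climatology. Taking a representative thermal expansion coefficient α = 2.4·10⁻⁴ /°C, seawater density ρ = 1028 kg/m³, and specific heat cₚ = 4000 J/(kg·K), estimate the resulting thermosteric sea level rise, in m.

0.0992 m

Δh = αQ/(ρcₚ) = 2.4×10⁻⁴ × 1.7×10⁹ / (1028 × 4000) ≈ 0.099222 m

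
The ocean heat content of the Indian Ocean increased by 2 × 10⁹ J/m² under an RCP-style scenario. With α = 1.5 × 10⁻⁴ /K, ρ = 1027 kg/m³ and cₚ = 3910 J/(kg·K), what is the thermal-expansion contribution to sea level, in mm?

Δh ≈ 75 mm

Δh = αQ/(ρcₚ) = 1.5×10⁻⁴ × 2×10⁹ / (1027 × 3910) ≈ 0.074709 m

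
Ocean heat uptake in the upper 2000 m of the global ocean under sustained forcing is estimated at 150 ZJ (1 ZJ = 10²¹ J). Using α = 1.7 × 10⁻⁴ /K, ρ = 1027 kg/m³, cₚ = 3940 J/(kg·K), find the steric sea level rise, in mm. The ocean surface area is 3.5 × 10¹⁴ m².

18.0 mm of thermosteric rise

Per unit area: Q = 150×10²¹ / (3.5×10¹⁴) ≈ 4.286×10⁸ J/m²
Δh = αQ/(ρcₚ) = 1.7×10⁻⁴ × 4.286×10⁸ / (1027 × 3940) ≈ 0.018007 m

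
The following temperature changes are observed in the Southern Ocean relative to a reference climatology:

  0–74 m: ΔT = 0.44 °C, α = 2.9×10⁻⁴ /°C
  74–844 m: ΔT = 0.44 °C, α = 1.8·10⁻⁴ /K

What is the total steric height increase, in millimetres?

about 70 mm

0.44 × 74 × 2.9×10⁻⁴ = 0.0094424 m
74–844 m: 770 × 1.8×10⁻⁴ × 0.44 = 0.060984 m
Δh = 0.0094424 + 0.060984 = 0.0704264 m ≈ 70 mm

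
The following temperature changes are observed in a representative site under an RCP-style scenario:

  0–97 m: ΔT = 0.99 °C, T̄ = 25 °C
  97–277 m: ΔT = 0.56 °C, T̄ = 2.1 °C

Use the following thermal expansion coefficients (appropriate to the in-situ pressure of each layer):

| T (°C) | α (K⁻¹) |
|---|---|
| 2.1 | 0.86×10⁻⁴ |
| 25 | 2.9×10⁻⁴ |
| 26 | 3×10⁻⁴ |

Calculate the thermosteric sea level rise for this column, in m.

0.0365 m of thermosteric rise

Layer 1 at 25 °C → α = 2.9×10⁻⁴ K⁻¹
Layer 2 at 2.1 °C → α = 0.86×10⁻⁴ K⁻¹
97 × 2.9×10⁻⁴ × 0.99 = 0.0278487 m
0.56 × 0.86×10⁻⁴ × 180 = 0.0086688 m
Δh = 0.0278487 + 0.0086688 = 0.0365175 m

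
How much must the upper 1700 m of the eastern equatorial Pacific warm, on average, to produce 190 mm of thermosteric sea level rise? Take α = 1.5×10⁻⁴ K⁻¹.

0.745 °C

ΔT = Δh/(αH) = 0.19 / (1.5×10⁻⁴ × 1700) ≈ 0.7451 °C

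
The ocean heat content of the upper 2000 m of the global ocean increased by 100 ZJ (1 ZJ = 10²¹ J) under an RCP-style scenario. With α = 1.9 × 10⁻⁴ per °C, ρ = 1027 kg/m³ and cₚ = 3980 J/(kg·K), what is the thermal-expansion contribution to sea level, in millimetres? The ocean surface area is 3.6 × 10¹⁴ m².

Δh ≈ 13 mm

Per unit area: Q = 100×10²¹ / (3.6×10¹⁴) ≈ 2.778×10⁸ J/m²
Δh = αQ/(ρcₚ) = 1.9×10⁻⁴ × 2.778×10⁸ / (1027 × 3980) ≈ 0.012913 m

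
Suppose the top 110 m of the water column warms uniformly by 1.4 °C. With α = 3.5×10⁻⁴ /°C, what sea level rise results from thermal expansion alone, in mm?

about 53.9 mm

Δh = αΔT·H = 3.5×10⁻⁴ × 1.4 × 110 = 0.05390 m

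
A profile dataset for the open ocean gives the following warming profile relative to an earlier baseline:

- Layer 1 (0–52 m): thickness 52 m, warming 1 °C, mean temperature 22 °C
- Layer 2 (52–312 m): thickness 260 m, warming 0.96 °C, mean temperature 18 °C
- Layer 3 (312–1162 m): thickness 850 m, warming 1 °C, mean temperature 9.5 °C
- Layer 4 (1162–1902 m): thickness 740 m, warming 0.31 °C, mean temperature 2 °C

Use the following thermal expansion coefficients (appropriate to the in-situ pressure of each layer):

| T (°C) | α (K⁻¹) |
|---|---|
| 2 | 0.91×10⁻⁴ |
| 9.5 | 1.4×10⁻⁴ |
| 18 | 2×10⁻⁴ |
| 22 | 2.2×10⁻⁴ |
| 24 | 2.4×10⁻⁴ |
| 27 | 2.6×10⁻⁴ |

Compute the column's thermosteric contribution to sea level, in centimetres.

Δh = 20.1 cm

Layer 1 at 22 °C → α = 2.2×10⁻⁴ K⁻¹
Layer 2 at 18 °C → α = 2×10⁻⁴ K⁻¹
Layer 3 at 9.5 °C → α = 1.4×10⁻⁴ K⁻¹
Layer 4 at 2 °C → α = 0.91×10⁻⁴ K⁻¹
Layer 1: 1 × 2.2×10⁻⁴ × 52 = 0.01144 m
260 × 0.96 × 2×10⁻⁴ = 0.04992 m
1.4×10⁻⁴ × 1 × 850 = 0.11900 m
1162–1902 m: 740 × 0.31 × 0.91×10⁻⁴ = 0.0208754 m
Δh = 0.01144 + 0.04992 + 0.11900 + 0.0208754 = 0.2012354 m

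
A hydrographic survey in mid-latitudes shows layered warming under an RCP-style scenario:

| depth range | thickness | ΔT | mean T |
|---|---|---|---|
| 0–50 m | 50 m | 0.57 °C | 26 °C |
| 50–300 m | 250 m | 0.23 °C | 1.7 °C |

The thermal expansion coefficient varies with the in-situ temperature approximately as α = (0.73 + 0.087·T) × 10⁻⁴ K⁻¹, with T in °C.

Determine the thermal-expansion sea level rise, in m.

0.014 m of thermosteric rise

Layer 1: α = (0.73 + 0.087×26)×10⁻⁴ = 2.992×10⁻⁴ K⁻¹
Layer 2: α = (0.73 + 0.087×1.7)×10⁻⁴ = 0.8779×10⁻⁴ K⁻¹
Layer 1: 0.57 × 2.992×10⁻⁴ × 50 = 0.0085272 m
50–300 m: 0.23 × 0.8779×10⁻⁴ × 250 = 0.005047925 m
Δh = 0.0085272 + 0.005047925 = 0.013575125 m ≈ 0.014 m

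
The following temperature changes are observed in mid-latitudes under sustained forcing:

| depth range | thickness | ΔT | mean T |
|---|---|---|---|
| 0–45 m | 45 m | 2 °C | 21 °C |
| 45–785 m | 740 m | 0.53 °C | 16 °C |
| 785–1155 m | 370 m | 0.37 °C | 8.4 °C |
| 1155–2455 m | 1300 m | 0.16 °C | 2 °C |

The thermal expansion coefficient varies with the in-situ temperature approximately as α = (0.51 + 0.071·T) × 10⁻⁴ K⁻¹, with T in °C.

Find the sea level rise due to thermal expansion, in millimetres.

111 mm

Layer 1: α = (0.51 + 0.071×21)×10⁻⁴ = 2.001×10⁻⁴ K⁻¹
Layer 2: α = (0.51 + 0.071×16)×10⁻⁴ = 1.646×10⁻⁴ K⁻¹
Layer 3: α = (0.51 + 0.071×8.4)×10⁻⁴ = 1.1064×10⁻⁴ K⁻¹
Layer 4: α = (0.51 + 0.071×2)×10⁻⁴ = 0.652×10⁻⁴ K⁻¹
2 × 2.001×10⁻⁴ × 45 = 0.018009 m
1.646×10⁻⁴ × 0.53 × 740 = 0.06455612 m
0.37 × 370 × 1.1064×10⁻⁴ = 0.015146616 m
1155–2455 m: 0.16 × 0.652×10⁻⁴ × 1300 = 0.0135616 m
Δh = 0.018009 + 0.06455612 + 0.015146616 + 0.0135616 = 0.111273336 m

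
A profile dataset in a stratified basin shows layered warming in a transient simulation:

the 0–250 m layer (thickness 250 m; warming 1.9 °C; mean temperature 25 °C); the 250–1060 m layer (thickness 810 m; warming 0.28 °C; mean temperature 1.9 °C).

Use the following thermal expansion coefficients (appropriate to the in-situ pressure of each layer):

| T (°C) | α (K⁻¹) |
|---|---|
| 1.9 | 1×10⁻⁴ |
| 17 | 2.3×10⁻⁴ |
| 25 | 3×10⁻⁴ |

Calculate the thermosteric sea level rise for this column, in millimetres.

165 mm

Layer 1 at 25 °C → α = 3×10⁻⁴ K⁻¹
Layer 2 at 1.9 °C → α = 1×10⁻⁴ K⁻¹
0–250 m: 3×10⁻⁴ × 1.9 × 250 = 0.14250 m
810 × 1×10⁻⁴ × 0.28 = 0.02268 m
Δh = 0.14250 + 0.02268 = 0.16518 m ≈ 165 mm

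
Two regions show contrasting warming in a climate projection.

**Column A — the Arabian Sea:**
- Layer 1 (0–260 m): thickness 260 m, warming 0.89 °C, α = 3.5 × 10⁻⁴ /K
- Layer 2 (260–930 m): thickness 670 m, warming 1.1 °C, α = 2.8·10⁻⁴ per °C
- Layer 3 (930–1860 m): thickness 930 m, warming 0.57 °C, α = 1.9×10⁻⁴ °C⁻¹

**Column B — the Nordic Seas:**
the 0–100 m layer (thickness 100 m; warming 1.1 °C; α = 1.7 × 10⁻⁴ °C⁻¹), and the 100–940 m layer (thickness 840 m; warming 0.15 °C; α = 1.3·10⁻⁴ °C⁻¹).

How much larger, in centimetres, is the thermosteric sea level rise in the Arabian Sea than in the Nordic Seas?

A 0–260 m: 260 × 3.5×10⁻⁴ × 0.89 = 0.08099 m
A Layer 2: 2.8×10⁻⁴ × 670 × 1.1 = 0.20636 m
A Layer 3: 1.9×10⁻⁴ × 0.57 × 930 = 0.100719 m
A total: 0.388069 m
B 0–100 m: 1.7×10⁻⁴ × 1.1 × 100 = 0.01870 m
B 100–940 m: 0.15 × 840 × 1.3×10⁻⁴ = 0.01638 m
B total: 0.03508 m
Difference: 0.388069 − 0.03508 = 0.352989 m

35 cm larger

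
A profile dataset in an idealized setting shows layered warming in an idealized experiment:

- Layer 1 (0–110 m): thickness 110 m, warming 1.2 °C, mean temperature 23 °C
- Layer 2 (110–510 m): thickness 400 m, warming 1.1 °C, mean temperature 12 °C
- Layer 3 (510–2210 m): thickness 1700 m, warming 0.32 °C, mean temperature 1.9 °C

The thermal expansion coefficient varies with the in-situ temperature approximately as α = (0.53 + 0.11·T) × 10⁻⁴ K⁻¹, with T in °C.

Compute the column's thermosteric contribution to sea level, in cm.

Δh = 16.2 cm

Layer 1: α = (0.53 + 0.11×23)×10⁻⁴ = 3.06×10⁻⁴ K⁻¹
Layer 2: α = (0.53 + 0.11×12)×10⁻⁴ = 1.85×10⁻⁴ K⁻¹
Layer 3: α = (0.53 + 0.11×1.9)×10⁻⁴ = 0.739×10⁻⁴ K⁻¹
0–110 m: 3.06×10⁻⁴ × 110 × 1.2 = 0.040392 m
110–510 m: 1.1 × 1.85×10⁻⁴ × 400 = 0.08140 m
510–2210 m: 0.739×10⁻⁴ × 0.32 × 1700 = 0.0402016 m
Δh = 0.040392 + 0.08140 + 0.0402016 = 0.1619936 m ≈ 16.2 cm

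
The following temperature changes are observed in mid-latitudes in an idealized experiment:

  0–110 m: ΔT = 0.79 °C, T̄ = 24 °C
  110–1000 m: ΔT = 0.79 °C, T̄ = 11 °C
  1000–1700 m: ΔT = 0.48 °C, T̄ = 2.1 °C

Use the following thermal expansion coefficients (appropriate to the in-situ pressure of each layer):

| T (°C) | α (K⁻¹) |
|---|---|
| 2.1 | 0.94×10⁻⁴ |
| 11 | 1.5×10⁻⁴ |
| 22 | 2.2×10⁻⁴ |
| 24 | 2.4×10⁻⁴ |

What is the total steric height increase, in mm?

158 mm of thermosteric rise

Layer 1 at 24 °C → α = 2.4×10⁻⁴ K⁻¹
Layer 2 at 11 °C → α = 1.5×10⁻⁴ K⁻¹
Layer 3 at 2.1 °C → α = 0.94×10⁻⁴ K⁻¹
Layer 1: 110 × 0.79 × 2.4×10⁻⁴ = 0.020856 m
110–1000 m: 890 × 0.79 × 1.5×10⁻⁴ = 0.105465 m
700 × 0.48 × 0.94×10⁻⁴ = 0.031584 m
Δh = 0.020856 + 0.105465 + 0.031584 = 0.157905 m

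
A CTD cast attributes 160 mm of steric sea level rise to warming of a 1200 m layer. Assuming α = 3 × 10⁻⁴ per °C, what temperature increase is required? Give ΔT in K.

ΔT ≈ 0.444 K

ΔT = Δh/(αH) = 0.16 / (3×10⁻⁴ × 1200) ≈ 0.4444 K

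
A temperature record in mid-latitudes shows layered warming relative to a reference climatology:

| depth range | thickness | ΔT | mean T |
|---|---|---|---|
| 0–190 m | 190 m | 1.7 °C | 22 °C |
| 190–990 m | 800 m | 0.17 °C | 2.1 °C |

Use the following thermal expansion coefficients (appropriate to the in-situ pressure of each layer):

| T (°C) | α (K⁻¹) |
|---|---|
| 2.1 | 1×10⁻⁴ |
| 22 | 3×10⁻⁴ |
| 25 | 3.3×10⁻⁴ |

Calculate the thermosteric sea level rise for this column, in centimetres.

11 cm of thermosteric rise

Layer 1 at 22 °C → α = 3×10⁻⁴ K⁻¹
Layer 2 at 2.1 °C → α = 1×10⁻⁴ K⁻¹
Layer 1: 3×10⁻⁴ × 1.7 × 190 = 0.09690 m
190–990 m: 1×10⁻⁴ × 0.17 × 800 = 0.01360 m
Δh = 0.09690 + 0.01360 = 0.11050 m ≈ 11 cm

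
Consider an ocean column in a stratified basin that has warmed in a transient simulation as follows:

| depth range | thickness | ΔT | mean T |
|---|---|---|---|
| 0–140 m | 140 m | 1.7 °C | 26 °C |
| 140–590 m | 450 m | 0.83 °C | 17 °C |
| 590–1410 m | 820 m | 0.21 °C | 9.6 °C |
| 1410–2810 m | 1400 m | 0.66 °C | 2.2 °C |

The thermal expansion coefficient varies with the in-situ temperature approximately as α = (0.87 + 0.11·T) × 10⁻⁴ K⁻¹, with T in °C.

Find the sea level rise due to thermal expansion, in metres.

Layer 1: α = (0.87 + 0.11×26)×10⁻⁴ = 3.73×10⁻⁴ K⁻¹
Layer 2: α = (0.87 + 0.11×17)×10⁻⁴ = 2.74×10⁻⁴ K⁻¹
Layer 3: α = (0.87 + 0.11×9.6)×10⁻⁴ = 1.926×10⁻⁴ K⁻¹
Layer 4: α = (0.87 + 0.11×2.2)×10⁻⁴ = 1.112×10⁻⁴ K⁻¹
140 × 3.73×10⁻⁴ × 1.7 = 0.088774 m
140–590 m: 0.83 × 450 × 2.74×10⁻⁴ = 0.102339 m
820 × 1.926×10⁻⁴ × 0.21 = 0.03316572 m
1410–2810 m: 1.112×10⁻⁴ × 1400 × 0.66 = 0.1027488 m
Δh = 0.088774 + 0.102339 + 0.03316572 + 0.1027488 = 0.32702752 m

about 0.327 m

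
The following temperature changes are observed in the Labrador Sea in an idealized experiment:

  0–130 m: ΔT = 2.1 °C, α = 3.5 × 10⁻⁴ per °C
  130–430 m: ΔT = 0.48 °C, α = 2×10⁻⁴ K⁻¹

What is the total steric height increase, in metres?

Δh = 0.12 m

0–130 m: 130 × 2.1 × 3.5×10⁻⁴ = 0.09555 m
Layer 2: 2×10⁻⁴ × 300 × 0.48 = 0.02880 m
Δh = 0.09555 + 0.02880 = 0.12435 m ≈ 0.12 m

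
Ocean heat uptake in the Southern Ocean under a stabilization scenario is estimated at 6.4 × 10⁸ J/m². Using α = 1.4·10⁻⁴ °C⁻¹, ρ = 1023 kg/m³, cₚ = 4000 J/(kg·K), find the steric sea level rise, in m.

Δh ≈ 0.022 m

Δh = αQ/(ρcₚ) = 1.4×10⁻⁴ × 6.4×10⁸ / (1023 × 4000) ≈ 0.021896 m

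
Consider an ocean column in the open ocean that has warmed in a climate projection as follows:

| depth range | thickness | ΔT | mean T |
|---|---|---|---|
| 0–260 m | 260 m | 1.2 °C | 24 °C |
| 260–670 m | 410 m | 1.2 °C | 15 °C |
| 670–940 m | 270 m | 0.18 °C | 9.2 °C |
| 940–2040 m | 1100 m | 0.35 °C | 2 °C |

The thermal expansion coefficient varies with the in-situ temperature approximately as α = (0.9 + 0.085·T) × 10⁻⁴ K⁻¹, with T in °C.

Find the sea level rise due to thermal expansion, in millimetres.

Layer 1: α = (0.9 + 0.085×24)×10⁻⁴ = 2.94×10⁻⁴ K⁻¹
Layer 2: α = (0.9 + 0.085×15)×10⁻⁴ = 2.175×10⁻⁴ K⁻¹
Layer 3: α = (0.9 + 0.085×9.2)×10⁻⁴ = 1.682×10⁻⁴ K⁻¹
Layer 4: α = (0.9 + 0.085×2)×10⁻⁴ = 1.07×10⁻⁴ K⁻¹
0–260 m: 260 × 2.94×10⁻⁴ × 1.2 = 0.091728 m
Layer 2: 410 × 2.175×10⁻⁴ × 1.2 = 0.10701 m
Layer 3: 1.682×10⁻⁴ × 0.18 × 270 = 0.00817452 m
1.07×10⁻⁴ × 0.35 × 1100 = 0.041195 m
Δh = 0.091728 + 0.10701 + 0.00817452 + 0.041195 = 0.24810752 m

250 mm of thermosteric rise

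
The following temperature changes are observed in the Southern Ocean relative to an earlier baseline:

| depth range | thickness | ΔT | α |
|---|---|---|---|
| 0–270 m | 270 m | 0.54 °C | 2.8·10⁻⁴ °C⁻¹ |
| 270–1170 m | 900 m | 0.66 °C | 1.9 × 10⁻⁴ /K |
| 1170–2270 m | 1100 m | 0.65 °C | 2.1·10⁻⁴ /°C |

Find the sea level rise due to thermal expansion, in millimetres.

270 × 0.54 × 2.8×10⁻⁴ = 0.040824 m
Layer 2: 1.9×10⁻⁴ × 0.66 × 900 = 0.11286 m
2.1×10⁻⁴ × 1100 × 0.65 = 0.15015 m
Δh = 0.040824 + 0.11286 + 0.15015 = 0.303834 m

304 mm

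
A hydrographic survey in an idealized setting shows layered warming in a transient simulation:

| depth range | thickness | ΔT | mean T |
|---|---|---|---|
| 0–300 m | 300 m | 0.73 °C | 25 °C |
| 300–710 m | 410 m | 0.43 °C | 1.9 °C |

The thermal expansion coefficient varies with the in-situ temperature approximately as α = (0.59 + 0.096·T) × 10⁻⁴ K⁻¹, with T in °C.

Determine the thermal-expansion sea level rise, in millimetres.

Layer 1: α = (0.59 + 0.096×25)×10⁻⁴ = 2.99×10⁻⁴ K⁻¹
Layer 2: α = (0.59 + 0.096×1.9)×10⁻⁴ = 0.7724×10⁻⁴ K⁻¹
Layer 1: 2.99×10⁻⁴ × 300 × 0.73 = 0.065481 m
300–710 m: 410 × 0.7724×10⁻⁴ × 0.43 = 0.013617412 m
Δh = 0.065481 + 0.013617412 = 0.079098412 m

Δh = 79.1 mm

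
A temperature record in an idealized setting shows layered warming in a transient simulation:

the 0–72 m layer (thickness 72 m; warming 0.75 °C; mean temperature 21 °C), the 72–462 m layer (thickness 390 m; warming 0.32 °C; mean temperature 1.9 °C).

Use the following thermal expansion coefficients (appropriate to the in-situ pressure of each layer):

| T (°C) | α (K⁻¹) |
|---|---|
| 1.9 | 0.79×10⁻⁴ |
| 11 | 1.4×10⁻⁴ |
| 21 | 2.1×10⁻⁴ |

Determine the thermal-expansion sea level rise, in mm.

Layer 1 at 21 °C → α = 2.1×10⁻⁴ K⁻¹
Layer 2 at 1.9 °C → α = 0.79×10⁻⁴ K⁻¹
2.1×10⁻⁴ × 0.75 × 72 = 0.01134 m
72–462 m: 390 × 0.79×10⁻⁴ × 0.32 = 0.0098592 m
Δh = 0.01134 + 0.0098592 = 0.0211992 m

Δh ≈ 21 mm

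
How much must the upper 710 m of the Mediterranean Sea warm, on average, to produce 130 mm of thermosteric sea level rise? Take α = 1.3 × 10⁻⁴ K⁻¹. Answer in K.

about 1.41 K

ΔT = Δh/(αH) = 0.13 / (1.3×10⁻⁴ × 710) ≈ 1.408 K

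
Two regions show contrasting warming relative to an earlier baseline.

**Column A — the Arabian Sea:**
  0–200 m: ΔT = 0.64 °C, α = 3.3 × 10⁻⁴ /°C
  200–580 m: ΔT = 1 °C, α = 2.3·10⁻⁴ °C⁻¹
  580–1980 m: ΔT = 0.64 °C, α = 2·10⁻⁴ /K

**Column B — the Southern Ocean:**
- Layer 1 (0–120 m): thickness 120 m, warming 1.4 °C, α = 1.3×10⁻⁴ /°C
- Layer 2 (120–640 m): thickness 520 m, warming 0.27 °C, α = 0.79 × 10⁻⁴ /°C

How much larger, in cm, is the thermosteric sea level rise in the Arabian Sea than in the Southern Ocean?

28 cm larger

A Layer 1: 0.64 × 3.3×10⁻⁴ × 200 = 0.04224 m
A Layer 2: 380 × 1 × 2.3×10⁻⁴ = 0.08740 m
A 580–1980 m: 2×10⁻⁴ × 1400 × 0.64 = 0.17920 m
A total: 0.30884 m
B 1.3×10⁻⁴ × 120 × 1.4 = 0.02184 m
B 520 × 0.27 × 0.79×10⁻⁴ = 0.0110916 m
B total: 0.0329316 m
Difference: 0.30884 − 0.0329316 = 0.2759084 m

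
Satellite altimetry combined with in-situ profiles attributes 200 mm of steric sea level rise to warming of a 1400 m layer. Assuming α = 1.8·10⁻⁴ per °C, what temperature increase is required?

0.794 K

ΔT = Δh/(αH) = 0.2 / (1.8×10⁻⁴ × 1400) ≈ 0.7937 K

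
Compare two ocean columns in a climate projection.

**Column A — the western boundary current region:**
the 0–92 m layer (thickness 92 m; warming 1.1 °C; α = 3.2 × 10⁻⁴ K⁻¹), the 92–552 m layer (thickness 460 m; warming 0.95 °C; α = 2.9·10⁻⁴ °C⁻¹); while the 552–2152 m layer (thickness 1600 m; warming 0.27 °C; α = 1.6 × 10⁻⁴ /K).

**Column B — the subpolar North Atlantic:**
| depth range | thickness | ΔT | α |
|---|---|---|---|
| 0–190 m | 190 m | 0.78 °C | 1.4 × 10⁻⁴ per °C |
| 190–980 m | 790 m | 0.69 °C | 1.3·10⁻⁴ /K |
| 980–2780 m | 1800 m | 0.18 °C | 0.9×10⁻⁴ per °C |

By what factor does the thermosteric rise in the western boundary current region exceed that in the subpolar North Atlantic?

A 0–92 m: 92 × 1.1 × 3.2×10⁻⁴ = 0.032384 m
A 92–552 m: 460 × 2.9×10⁻⁴ × 0.95 = 0.12673 m
A Layer 3: 0.27 × 1600 × 1.6×10⁻⁴ = 0.06912 m
A total: 0.228234 m
B Layer 1: 1.4×10⁻⁴ × 0.78 × 190 = 0.020748 m
B 190–980 m: 1.3×10⁻⁴ × 790 × 0.69 = 0.070863 m
B 980–2780 m: 0.9×10⁻⁴ × 0.18 × 1800 = 0.02916 m
B total: 0.120771 m
Ratio: 0.228234 / 0.120771 ≈ 1.890

≈ 1.9×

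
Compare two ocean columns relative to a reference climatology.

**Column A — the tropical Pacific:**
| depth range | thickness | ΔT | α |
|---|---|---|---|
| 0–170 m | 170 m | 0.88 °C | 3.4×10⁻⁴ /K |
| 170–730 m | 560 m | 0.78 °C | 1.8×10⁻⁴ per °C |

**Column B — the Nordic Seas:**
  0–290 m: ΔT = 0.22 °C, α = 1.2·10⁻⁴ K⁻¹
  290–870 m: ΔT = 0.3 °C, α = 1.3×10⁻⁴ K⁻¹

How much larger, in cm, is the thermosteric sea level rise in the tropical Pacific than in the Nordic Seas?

9.9 cm larger

A 170 × 0.88 × 3.4×10⁻⁴ = 0.050864 m
A Layer 2: 1.8×10⁻⁴ × 560 × 0.78 = 0.078624 m
A total: 0.129488 m
B 0–290 m: 290 × 1.2×10⁻⁴ × 0.22 = 0.007656 m
B 290–870 m: 0.3 × 1.3×10⁻⁴ × 580 = 0.02262 m
B total: 0.030276 m
Difference: 0.129488 − 0.030276 = 0.099212 m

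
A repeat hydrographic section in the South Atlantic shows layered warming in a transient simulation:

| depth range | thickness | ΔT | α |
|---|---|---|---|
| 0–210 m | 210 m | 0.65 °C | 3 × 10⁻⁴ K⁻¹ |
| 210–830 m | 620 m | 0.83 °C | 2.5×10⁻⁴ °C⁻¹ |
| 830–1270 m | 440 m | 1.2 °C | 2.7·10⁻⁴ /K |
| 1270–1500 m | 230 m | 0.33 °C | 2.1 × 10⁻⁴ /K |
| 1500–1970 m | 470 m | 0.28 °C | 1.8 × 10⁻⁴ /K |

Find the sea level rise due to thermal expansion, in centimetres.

Δh ≈ 35 cm

Layer 1: 3×10⁻⁴ × 0.65 × 210 = 0.04095 m
210–830 m: 2.5×10⁻⁴ × 0.83 × 620 = 0.12865 m
2.7×10⁻⁴ × 440 × 1.2 = 0.14256 m
1270–1500 m: 2.1×10⁻⁴ × 0.33 × 230 = 0.015939 m
Layer 5: 0.28 × 1.8×10⁻⁴ × 470 = 0.023688 m
Δh = 0.04095 + 0.12865 + 0.14256 + 0.015939 + 0.023688 = 0.351787 m ≈ 35 cm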